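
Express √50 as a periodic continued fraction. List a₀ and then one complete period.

[7; 14]

a₀ = ⌊√50⌋ = 7.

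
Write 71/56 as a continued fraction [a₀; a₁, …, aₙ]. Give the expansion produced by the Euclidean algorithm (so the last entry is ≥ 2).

[1; 3, 1, 2, 1, 3]

71 = 1*56 + 15
56 = 3*15 + 11
15 = 1*11 + 4
11 = 2*4 + 3
4 = 1*3 + 1
3 = 3*1 + 0  (stop)
So 71/56 = [1; 3, 1, 2, 1, 3].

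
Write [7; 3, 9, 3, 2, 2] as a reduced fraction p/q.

Fold from the inside: start with 2/1.
  2 + 1/2 = 5/2
  3 + 2/5 = 17/5
  9 + 5/17 = 158/17
  3 + 17/158 = 491/158
  7 + 158/491 = 3595/491

3595/491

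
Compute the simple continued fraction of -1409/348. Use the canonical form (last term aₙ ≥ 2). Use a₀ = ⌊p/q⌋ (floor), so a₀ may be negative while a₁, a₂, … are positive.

[-5; 1, 19, 2, 8]

-1409 = -5*348 + 331
348 = 1*331 + 17
331 = 19*17 + 8
17 = 2*8 + 1
8 = 8*1 + 0  (stop)
So -1409/348 = [-5; 1, 19, 2, 8].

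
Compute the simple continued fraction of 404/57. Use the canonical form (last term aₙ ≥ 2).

[7; 11, 2, 2]

404 = 7*57 + 5
57 = 11*5 + 2
5 = 2*2 + 1
2 = 2*1 + 0  (stop)
So 404/57 = [7; 11, 2, 2].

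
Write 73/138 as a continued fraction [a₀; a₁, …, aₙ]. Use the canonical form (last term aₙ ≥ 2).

73 = 0*138 + 73
138 = 1*73 + 65
73 = 1*65 + 8
65 = 8*8 + 1
8 = 8*1 + 0  (stop)
So 73/138 = [0; 1, 1, 8, 8].

[0; 1, 1, 8, 8]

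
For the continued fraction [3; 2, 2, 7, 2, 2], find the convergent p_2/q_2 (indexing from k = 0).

17/5

Using pₖ = aₖpₖ₋₁ + pₖ₋₂, qₖ = aₖqₖ₋₁ + qₖ₋₂ (with p₋₁=1, p₋₂=0, q₋₁=0, q₋₂=1):
  k=0: a=3, p=3, q=1
  k=1: a=2, p=7, q=2
  k=2: a=2, p=17, q=5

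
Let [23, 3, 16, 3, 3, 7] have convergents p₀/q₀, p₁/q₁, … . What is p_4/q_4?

Using pₖ = aₖpₖ₋₁ + pₖ₋₂, qₖ = aₖqₖ₋₁ + qₖ₋₂ (with p₋₁=1, p₋₂=0, q₋₁=0, q₋₂=1):
  k=0: a=23, p=23, q=1
  k=1: a=3, p=70, q=3
  k=2: a=16, p=1143, q=49
  k=3: a=3, p=3499, q=150
  k=4: a=3, p=11640, q=499

11640/499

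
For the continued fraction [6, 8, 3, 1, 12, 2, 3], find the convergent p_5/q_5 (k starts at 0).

Using pₖ = aₖpₖ₋₁ + pₖ₋₂, qₖ = aₖqₖ₋₁ + qₖ₋₂ (with p₋₁=1, p₋₂=0, q₋₁=0, q₋₂=1):
  k=0: a=6, p=6, q=1
  k=1: a=8, p=49, q=8
  k=2: a=3, p=153, q=25
  k=3: a=1, p=202, q=33
  k=4: a=12, p=2577, q=421
  k=5: a=2, p=5356, q=875

5356/875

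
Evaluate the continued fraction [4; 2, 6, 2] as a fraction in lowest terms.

125/28

Fold from the inside: start with 2/1.
  6 + 1/2 = 13/2
  2 + 2/13 = 28/13
  4 + 13/28 = 125/28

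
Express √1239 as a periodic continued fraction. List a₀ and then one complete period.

[35; 5, 70]

a₀ = ⌊√1239⌋ = 35.
With m₀=0, d₀=1 and mₖ₊₁ = dₖaₖ − mₖ, dₖ₊₁ = (n − mₖ₊₁²)/dₖ, aₖ₊₁ = ⌊(a₀+mₖ₊₁)/dₖ₊₁⌋:
  k=1: m=35, d=14, a=5
  k=2: m=35, d=1, a=70
d=1 and a=2a₀=70 at k=2, so the next step gives (m, d) = (35, 14) again — its k=1 value — and the period has length 2.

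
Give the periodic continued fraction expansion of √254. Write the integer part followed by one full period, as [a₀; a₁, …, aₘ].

[15; 1, 14, 1, 30]

a₀ = ⌊√254⌋ = 15.
With m₀=0, d₀=1 and mₖ₊₁ = dₖaₖ − mₖ, dₖ₊₁ = (n − mₖ₊₁²)/dₖ, aₖ₊₁ = ⌊(a₀+mₖ₊₁)/dₖ₊₁⌋:
  k=1: m=15, d=29, a=1
  k=2: m=14, d=2, a=14
  k=3: m=14, d=29, a=1
  k=4: m=15, d=1, a=30
d=1 and a=2a₀=30 at k=4, so the next step gives (m, d) = (15, 29) again — its k=1 value — and the period has length 4.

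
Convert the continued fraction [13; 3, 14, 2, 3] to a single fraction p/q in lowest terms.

Using pₖ = aₖpₖ₋₁ + pₖ₋₂ and qₖ = aₖqₖ₋₁ + qₖ₋₂:
  k=0: a=13, p=13, q=1
  k=1: a=3, p=40, q=3
  k=2: a=14, p=573, q=43
  k=3: a=2, p=1186, q=89
  k=4: a=3, p=4131, q=310

4131/310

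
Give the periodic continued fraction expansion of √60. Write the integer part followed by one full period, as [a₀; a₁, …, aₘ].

[7; 1, 2, 1, 14]

a₀ = ⌊√60⌋ = 7.
With m₀=0, d₀=1 and mₖ₊₁ = dₖaₖ − mₖ, dₖ₊₁ = (n − mₖ₊₁²)/dₖ, aₖ₊₁ = ⌊(a₀+mₖ₊₁)/dₖ₊₁⌋:
  k=1: m=7, d=11, a=1
  k=2: m=4, d=4, a=2
  k=3: m=4, d=11, a=1
  k=4: m=7, d=1, a=14
d=1 and a=2a₀=14 at k=4, so the next step gives (m, d) = (7, 11) again — its k=1 value — and the period has length 4.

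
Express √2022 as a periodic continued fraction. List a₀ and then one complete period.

[44; 1, 28, 1, 88]

a₀ = ⌊√2022⌋ = 44.
With m₀=0, d₀=1 and mₖ₊₁ = dₖaₖ − mₖ, dₖ₊₁ = (n − mₖ₊₁²)/dₖ, aₖ₊₁ = ⌊(a₀+mₖ₊₁)/dₖ₊₁⌋:
  k=1: m=44, d=86, a=1
  k=2: m=42, d=3, a=28
  k=3: m=42, d=86, a=1
  k=4: m=44, d=1, a=88
d=1 and a=2a₀=88 at k=4, so the next step gives (m, d) = (44, 86) again — its k=1 value — and the period has length 4.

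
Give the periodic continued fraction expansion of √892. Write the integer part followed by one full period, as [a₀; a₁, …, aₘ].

a₀ = ⌊√892⌋ = 29.
With m₀=0, d₀=1 and mₖ₊₁ = dₖaₖ − mₖ, dₖ₊₁ = (n − mₖ₊₁²)/dₖ, aₖ₊₁ = ⌊(a₀+mₖ₊₁)/dₖ₊₁⌋:
  k=1: m=29, d=51, a=1
  k=2: m=22, d=8, a=6
  k=3: m=26, d=27, a=2
  k=4: m=28, d=4, a=14
  k=5: m=28, d=27, a=2
  k=6: m=26, d=8, a=6
  k=7: m=22, d=51, a=1
  k=8: m=29, d=1, a=58
d=1 and a=2a₀=58 at k=8, so the next step gives (m, d) = (29, 51) again — its k=1 value — and the period has length 8.

[29; 1, 6, 2, 14, 2, 6, 1, 58]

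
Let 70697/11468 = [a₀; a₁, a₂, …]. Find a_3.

70697 = 6·11468 + 1889   →  a_0 = 6
11468 = 6·1889 + 134   →  a_1 = 6
1889 = 14·134 + 13   →  a_2 = 14
134 = 10·13 + 4   →  a_3 = 10

10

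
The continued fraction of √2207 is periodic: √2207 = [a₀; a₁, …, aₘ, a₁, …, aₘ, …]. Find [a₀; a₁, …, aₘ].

[46; 1, 45, 1, 92]

a₀ = ⌊√2207⌋ = 46.
With m₀=0, d₀=1 and mₖ₊₁ = dₖaₖ − mₖ, dₖ₊₁ = (n − mₖ₊₁²)/dₖ, aₖ₊₁ = ⌊(a₀+mₖ₊₁)/dₖ₊₁⌋:
  k=1: m=46, d=91, a=1
  k=2: m=45, d=2, a=45
  k=3: m=45, d=91, a=1
  k=4: m=46, d=1, a=92
d=1 and a=2a₀=92 at k=4, so the next step gives (m, d) = (46, 91) again — its k=1 value — and the period has length 4.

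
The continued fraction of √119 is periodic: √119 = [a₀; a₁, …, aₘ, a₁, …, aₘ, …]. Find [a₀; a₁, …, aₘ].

a₀ = ⌊√119⌋ = 10.
With m₀=0, d₀=1 and mₖ₊₁ = dₖaₖ − mₖ, dₖ₊₁ = (n − mₖ₊₁²)/dₖ, aₖ₊₁ = ⌊(a₀+mₖ₊₁)/dₖ₊₁⌋:
  k=1: m=10, d=19, a=1
  k=2: m=9, d=2, a=9
  k=3: m=9, d=19, a=1
  k=4: m=10, d=1, a=20
d=1 and a=2a₀=20 at k=4, so the next step gives (m, d) = (10, 19) again — its k=1 value — and the period has length 4.

[10; 1, 9, 1, 20]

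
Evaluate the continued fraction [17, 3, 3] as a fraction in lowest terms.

173/10

Using pₖ = aₖpₖ₋₁ + pₖ₋₂ and qₖ = aₖqₖ₋₁ + qₖ₋₂:
  k=0: a=17, p=17, q=1
  k=1: a=3, p=52, q=3
  k=2: a=3, p=173, q=10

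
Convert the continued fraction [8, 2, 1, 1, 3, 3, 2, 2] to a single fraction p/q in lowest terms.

Fold from the inside: start with 2/1.
  2 + 1/2 = 5/2
  3 + 2/5 = 17/5
  3 + 5/17 = 56/17
  1 + 17/56 = 73/56
  1 + 56/73 = 129/73
  2 + 73/129 = 331/129
  8 + 129/331 = 2777/331

2777/331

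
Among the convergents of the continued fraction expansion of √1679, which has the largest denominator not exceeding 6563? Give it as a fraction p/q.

137719/3361

√1679 = [40; 1, 39, 1, 80, …] (period length 4).
Convergents:
  p_0/q_0 = 40/1
  p_1/q_1 = 41/1
  p_2/q_2 = 1639/40
  p_3/q_3 = 1680/41
  p_4/q_4 = 136039/3320
  p_5/q_5 = 137719/3361
  p_6/q_6 = 5507080/134399
q_5 = 3361 ≤ 6563 < 134399 = q_6, so the answer is 137719/3361.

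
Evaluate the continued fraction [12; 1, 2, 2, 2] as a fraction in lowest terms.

216/17

Using pₖ = aₖpₖ₋₁ + pₖ₋₂ and qₖ = aₖqₖ₋₁ + qₖ₋₂:
  k=0: a=12, p=12, q=1
  k=1: a=1, p=13, q=1
  k=2: a=2, p=38, q=3
  k=3: a=2, p=89, q=7
  k=4: a=2, p=216, q=17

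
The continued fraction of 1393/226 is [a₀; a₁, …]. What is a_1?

1393 = 6·226 + 37   →  a_0 = 6
226 = 6·37 + 4   →  a_1 = 6

6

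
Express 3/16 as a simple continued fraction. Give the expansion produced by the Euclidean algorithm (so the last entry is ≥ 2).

3 = 0·16 + 3
16 = 5·3 + 1
3 = 3·1 + 0  (stop)
So 3/16 = [0; 5, 3].

[0; 5, 3]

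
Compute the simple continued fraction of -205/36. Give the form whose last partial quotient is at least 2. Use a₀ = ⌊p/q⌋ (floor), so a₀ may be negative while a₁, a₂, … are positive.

[-6; 3, 3, 1, 2]

-205 = -6×36 + 11
36 = 3×11 + 3
11 = 3×3 + 2
3 = 1×2 + 1
2 = 2×1 + 0  (stop)
So -205/36 = [-6; 3, 3, 1, 2].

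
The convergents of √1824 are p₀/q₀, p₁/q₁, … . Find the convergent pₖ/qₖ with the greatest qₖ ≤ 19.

726/17

√1824 = [42; 1, 2, 2, 2, 1, 84, …] (period length 6).
Convergents:
  p_0/q_0 = 42/1
  p_1/q_1 = 43/1
  p_2/q_2 = 128/3
  p_3/q_3 = 299/7
  p_4/q_4 = 726/17
  p_5/q_5 = 1025/24
q_4 = 17 ≤ 19 < 24 = q_5, so the answer is 726/17.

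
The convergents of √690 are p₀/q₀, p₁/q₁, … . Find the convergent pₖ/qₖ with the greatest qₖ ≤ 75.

√690 = [26; 3, 1, 2, 1, 3, 52, …] (period length 6).
Convergents:
  p_0/q_0 = 26/1
  p_1/q_1 = 79/3
  p_2/q_2 = 105/4
  p_3/q_3 = 289/11
  p_4/q_4 = 394/15
  p_5/q_5 = 1471/56
  p_6/q_6 = 76886/2927
q_5 = 56 ≤ 75 < 2927 = q_6, so the answer is 1471/56.

1471/56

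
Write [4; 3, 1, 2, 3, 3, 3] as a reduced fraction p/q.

Using pₖ = aₖpₖ₋₁ + pₖ₋₂ and qₖ = aₖqₖ₋₁ + qₖ₋₂:
  k=0: a=4, p=4, q=1
  k=1: a=3, p=13, q=3
  k=2: a=1, p=17, q=4
  k=3: a=2, p=47, q=11
  k=4: a=3, p=158, q=37
  k=5: a=3, p=521, q=122
  k=6: a=3, p=1721, q=403

1721/403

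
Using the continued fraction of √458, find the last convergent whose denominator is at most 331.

4537/212

√458 = [21; 2, 2, 42, …] (period length 3).
Convergents:
  p_0/q_0 = 21/1
  p_1/q_1 = 43/2
  p_2/q_2 = 107/5
  p_3/q_3 = 4537/212
  p_4/q_4 = 9181/429
q_3 = 212 ≤ 331 < 429 = q_4, so the answer is 4537/212.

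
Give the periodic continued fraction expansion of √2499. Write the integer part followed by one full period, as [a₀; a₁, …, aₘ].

a₀ = ⌊√2499⌋ = 49.
With m₀=0, d₀=1 and mₖ₊₁ = dₖaₖ − mₖ, dₖ₊₁ = (n − mₖ₊₁²)/dₖ, aₖ₊₁ = ⌊(a₀+mₖ₊₁)/dₖ₊₁⌋:
  k=1: m=49, d=98, a=1
  k=2: m=49, d=1, a=98
d=1 and a=2a₀=98 at k=2, so the next step gives (m, d) = (49, 98) again — its k=1 value — and the period has length 2.

[49; 1, 98]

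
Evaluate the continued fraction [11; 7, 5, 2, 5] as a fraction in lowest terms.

4801/431

Using pₖ = aₖpₖ₋₁ + pₖ₋₂ and qₖ = aₖqₖ₋₁ + qₖ₋₂:
  k=0: a=11, p=11, q=1
  k=1: a=7, p=78, q=7
  k=2: a=5, p=401, q=36
  k=3: a=2, p=880, q=79
  k=4: a=5, p=4801, q=431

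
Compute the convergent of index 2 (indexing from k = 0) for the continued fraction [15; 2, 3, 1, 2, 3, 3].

108/7

Using pₖ = aₖpₖ₋₁ + pₖ₋₂, qₖ = aₖqₖ₋₁ + qₖ₋₂ (with p₋₁=1, p₋₂=0, q₋₁=0, q₋₂=1):
  k=0: a=15, p=15, q=1
  k=1: a=2, p=31, q=2
  k=2: a=3, p=108, q=7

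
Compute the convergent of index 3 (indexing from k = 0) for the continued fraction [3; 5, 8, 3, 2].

409/128

Using pₖ = aₖpₖ₋₁ + pₖ₋₂, qₖ = aₖqₖ₋₁ + qₖ₋₂ (with p₋₁=1, p₋₂=0, q₋₁=0, q₋₂=1):
  k=0: a=3, p=3, q=1
  k=1: a=5, p=16, q=5
  k=2: a=8, p=131, q=41
  k=3: a=3, p=409, q=128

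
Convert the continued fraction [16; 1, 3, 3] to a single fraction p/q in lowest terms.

Using pₖ = aₖpₖ₋₁ + pₖ₋₂ and qₖ = aₖqₖ₋₁ + qₖ₋₂:
  k=0: a=16, p=16, q=1
  k=1: a=1, p=17, q=1
  k=2: a=3, p=67, q=4
  k=3: a=3, p=218, q=13

218/13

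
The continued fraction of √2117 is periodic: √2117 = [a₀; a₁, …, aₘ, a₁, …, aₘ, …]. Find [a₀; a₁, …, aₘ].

a₀ = ⌊√2117⌋ = 46.
With m₀=0, d₀=1 and mₖ₊₁ = dₖaₖ − mₖ, dₖ₊₁ = (n − mₖ₊₁²)/dₖ, aₖ₊₁ = ⌊(a₀+mₖ₊₁)/dₖ₊₁⌋:
  k=1: m=46, d=1, a=92
d=1 and a=2a₀=92 at k=1, so the next step gives (m, d) = (46, 1) again — its k=1 value — and the period has length 1.

[46; 92]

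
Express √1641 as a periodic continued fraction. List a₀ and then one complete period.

[40; 1, 1, 26, 1, 1, 80]

a₀ = ⌊√1641⌋ = 40.
With m₀=0, d₀=1 and mₖ₊₁ = dₖaₖ − mₖ, dₖ₊₁ = (n − mₖ₊₁²)/dₖ, aₖ₊₁ = ⌊(a₀+mₖ₊₁)/dₖ₊₁⌋:
  k=1: m=40, d=41, a=1
  k=2: m=1, d=40, a=1
  k=3: m=39, d=3, a=26
  k=4: m=39, d=40, a=1
  k=5: m=1, d=41, a=1
  k=6: m=40, d=1, a=80
d=1 and a=2a₀=80 at k=6, so the next step gives (m, d) = (40, 41) again — its k=1 value — and the period has length 6.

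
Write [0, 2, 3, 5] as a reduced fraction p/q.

16/37

Using pₖ = aₖpₖ₋₁ + pₖ₋₂ and qₖ = aₖqₖ₋₁ + qₖ₋₂:
  k=0: a=0, p=0, q=1
  k=1: a=2, p=1, q=2
  k=2: a=3, p=3, q=7
  k=3: a=5, p=16, q=37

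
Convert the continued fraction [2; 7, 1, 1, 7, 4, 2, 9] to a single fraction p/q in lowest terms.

21093/9890

Using pₖ = aₖpₖ₋₁ + pₖ₋₂ and qₖ = aₖqₖ₋₁ + qₖ₋₂:
  k=0: a=2, p=2, q=1
  k=1: a=7, p=15, q=7
  k=2: a=1, p=17, q=8
  k=3: a=1, p=32, q=15
  k=4: a=7, p=241, q=113
  k=5: a=4, p=996, q=467
  k=6: a=2, p=2233, q=1047
  k=7: a=9, p=21093, q=9890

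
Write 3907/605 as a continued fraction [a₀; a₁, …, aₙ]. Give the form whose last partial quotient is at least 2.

[6; 2, 5, 2, 3, 7]

3907 = 6*605 + 277
605 = 2*277 + 51
277 = 5*51 + 22
51 = 2*22 + 7
22 = 3*7 + 1
7 = 7*1 + 0  (stop)
So 3907/605 = [6; 2, 5, 2, 3, 7].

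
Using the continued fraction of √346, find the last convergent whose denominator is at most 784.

√346 = [18; 1, 1, 1, 1, 36, …] (period length 5).
Convergents:
  p_0/q_0 = 18/1
  p_1/q_1 = 19/1
  p_2/q_2 = 37/2
  p_3/q_3 = 56/3
  p_4/q_4 = 93/5
  p_5/q_5 = 3404/183
  p_6/q_6 = 3497/188
  p_7/q_7 = 6901/371
  p_8/q_8 = 10398/559
  p_9/q_9 = 17299/930
q_8 = 559 ≤ 784 < 930 = q_9, so the answer is 10398/559.

10398/559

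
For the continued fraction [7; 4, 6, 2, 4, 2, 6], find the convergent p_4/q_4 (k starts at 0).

1745/241

Using pₖ = aₖpₖ₋₁ + pₖ₋₂, qₖ = aₖqₖ₋₁ + qₖ₋₂ (with p₋₁=1, p₋₂=0, q₋₁=0, q₋₂=1):
  k=0: a=7, p=7, q=1
  k=1: a=4, p=29, q=4
  k=2: a=6, p=181, q=25
  k=3: a=2, p=391, q=54
  k=4: a=4, p=1745, q=241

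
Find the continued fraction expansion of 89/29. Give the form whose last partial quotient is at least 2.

89 = 3*29 + 2
29 = 14*2 + 1
2 = 2*1 + 0  (stop)
So 89/29 = [3; 14, 2].

[3; 14, 2]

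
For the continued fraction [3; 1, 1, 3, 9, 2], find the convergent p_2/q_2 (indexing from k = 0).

Using pₖ = aₖpₖ₋₁ + pₖ₋₂, qₖ = aₖqₖ₋₁ + qₖ₋₂ (with p₋₁=1, p₋₂=0, q₋₁=0, q₋₂=1):
  k=0: a=3, p=3, q=1
  k=1: a=1, p=4, q=1
  k=2: a=1, p=7, q=2

7/2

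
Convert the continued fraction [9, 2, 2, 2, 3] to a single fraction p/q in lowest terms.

Fold from the inside: start with 3/1.
  2 + 1/3 = 7/3
  2 + 3/7 = 17/7
  2 + 7/17 = 41/17
  9 + 17/41 = 386/41

386/41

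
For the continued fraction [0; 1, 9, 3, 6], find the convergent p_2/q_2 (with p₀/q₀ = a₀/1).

Using pₖ = aₖpₖ₋₁ + pₖ₋₂, qₖ = aₖqₖ₋₁ + qₖ₋₂ (with p₋₁=1, p₋₂=0, q₋₁=0, q₋₂=1):
  k=0: a=0, p=0, q=1
  k=1: a=1, p=1, q=1
  k=2: a=9, p=9, q=10

9/10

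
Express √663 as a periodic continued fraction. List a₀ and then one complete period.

[25; 1, 2, 1, 50]

a₀ = ⌊√663⌋ = 25.
With m₀=0, d₀=1 and mₖ₊₁ = dₖaₖ − mₖ, dₖ₊₁ = (n − mₖ₊₁²)/dₖ, aₖ₊₁ = ⌊(a₀+mₖ₊₁)/dₖ₊₁⌋:
  k=1: m=25, d=38, a=1
  k=2: m=13, d=13, a=2
  k=3: m=13, d=38, a=1
  k=4: m=25, d=1, a=50
d=1 and a=2a₀=50 at k=4, so the next step gives (m, d) = (25, 38) again — its k=1 value — and the period has length 4.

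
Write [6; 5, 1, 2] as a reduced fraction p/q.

Fold from the inside: start with 2/1.
  1 + 1/2 = 3/2
  5 + 2/3 = 17/3
  6 + 3/17 = 105/17

105/17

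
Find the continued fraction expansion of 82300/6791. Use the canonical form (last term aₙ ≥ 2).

[12; 8, 2, 2, 8, 9, 2]

82300 = 12·6791 + 808
6791 = 8·808 + 327
808 = 2·327 + 154
327 = 2·154 + 19
154 = 8·19 + 2
19 = 9·2 + 1
2 = 2·1 + 0  (stop)
So 82300/6791 = [12; 8, 2, 2, 8, 9, 2].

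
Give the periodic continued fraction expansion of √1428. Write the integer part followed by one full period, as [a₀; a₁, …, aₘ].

a₀ = ⌊√1428⌋ = 37.
With m₀=0, d₀=1 and mₖ₊₁ = dₖaₖ − mₖ, dₖ₊₁ = (n − mₖ₊₁²)/dₖ, aₖ₊₁ = ⌊(a₀+mₖ₊₁)/dₖ₊₁⌋:
  k=1: m=37, d=59, a=1
  k=2: m=22, d=16, a=3
  k=3: m=26, d=47, a=1
  k=4: m=21, d=21, a=2
  k=5: m=21, d=47, a=1
  k=6: m=26, d=16, a=3
  k=7: m=22, d=59, a=1
  k=8: m=37, d=1, a=74
d=1 and a=2a₀=74 at k=8, so the next step gives (m, d) = (37, 59) again — its k=1 value — and the period has length 8.

[37; 1, 3, 1, 2, 1, 3, 1, 74]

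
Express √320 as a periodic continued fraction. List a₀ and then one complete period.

[17; 1, 7, 1, 34]

a₀ = ⌊√320⌋ = 17.
With m₀=0, d₀=1 and mₖ₊₁ = dₖaₖ − mₖ, dₖ₊₁ = (n − mₖ₊₁²)/dₖ, aₖ₊₁ = ⌊(a₀+mₖ₊₁)/dₖ₊₁⌋:
  k=1: m=17, d=31, a=1
  k=2: m=14, d=4, a=7
  k=3: m=14, d=31, a=1
  k=4: m=17, d=1, a=34
d=1 and a=2a₀=34 at k=4, so the next step gives (m, d) = (17, 31) again — its k=1 value — and the period has length 4.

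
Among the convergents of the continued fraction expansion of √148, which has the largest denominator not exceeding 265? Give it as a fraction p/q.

√148 = [12; 6, 24, …] (period length 2).
Convergents:
  p_0/q_0 = 12/1
  p_1/q_1 = 73/6
  p_2/q_2 = 1764/145
  p_3/q_3 = 10657/876
q_2 = 145 ≤ 265 < 876 = q_3, so the answer is 1764/145.

1764/145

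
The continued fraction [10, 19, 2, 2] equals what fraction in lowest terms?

Using pₖ = aₖpₖ₋₁ + pₖ₋₂ and qₖ = aₖqₖ₋₁ + qₖ₋₂:
  k=0: a=10, p=10, q=1
  k=1: a=19, p=191, q=19
  k=2: a=2, p=392, q=39
  k=3: a=2, p=975, q=97

975/97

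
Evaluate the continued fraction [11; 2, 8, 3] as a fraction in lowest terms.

608/53

Fold from the inside: start with 3/1.
  8 + 1/3 = 25/3
  2 + 3/25 = 53/25
  11 + 25/53 = 608/53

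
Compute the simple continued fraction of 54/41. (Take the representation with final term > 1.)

54 = 1×41 + 13
41 = 3×13 + 2
13 = 6×2 + 1
2 = 2×1 + 0  (stop)
So 54/41 = [1; 3, 6, 2].

[1; 3, 6, 2]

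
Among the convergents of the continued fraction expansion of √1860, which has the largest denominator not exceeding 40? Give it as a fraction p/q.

1682/39

√1860 = [43; 7, 1, 4, 1, 7, 86, …] (period length 6).
Convergents:
  p_0/q_0 = 43/1
  p_1/q_1 = 302/7
  p_2/q_2 = 345/8
  p_3/q_3 = 1682/39
  p_4/q_4 = 2027/47
q_3 = 39 ≤ 40 < 47 = q_4, so the answer is 1682/39.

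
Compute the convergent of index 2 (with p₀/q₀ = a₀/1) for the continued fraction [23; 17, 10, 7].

Using pₖ = aₖpₖ₋₁ + pₖ₋₂, qₖ = aₖqₖ₋₁ + qₖ₋₂ (with p₋₁=1, p₋₂=0, q₋₁=0, q₋₂=1):
  k=0: a=23, p=23, q=1
  k=1: a=17, p=392, q=17
  k=2: a=10, p=3943, q=171

3943/171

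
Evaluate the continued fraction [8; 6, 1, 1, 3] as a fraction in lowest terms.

375/46

Fold from the inside: start with 3/1.
  1 + 1/3 = 4/3
  1 + 3/4 = 7/4
  6 + 4/7 = 46/7
  8 + 7/46 = 375/46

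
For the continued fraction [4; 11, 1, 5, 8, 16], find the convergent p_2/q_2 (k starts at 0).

Using pₖ = aₖpₖ₋₁ + pₖ₋₂, qₖ = aₖqₖ₋₁ + qₖ₋₂ (with p₋₁=1, p₋₂=0, q₋₁=0, q₋₂=1):
  k=0: a=4, p=4, q=1
  k=1: a=11, p=45, q=11
  k=2: a=1, p=49, q=12

49/12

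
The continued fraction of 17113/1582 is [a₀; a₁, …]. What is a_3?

2

17113 = 10·1582 + 1293   →  a_0 = 10
1582 = 1·1293 + 289   →  a_1 = 1
1293 = 4·289 + 137   →  a_2 = 4
289 = 2·137 + 15   →  a_3 = 2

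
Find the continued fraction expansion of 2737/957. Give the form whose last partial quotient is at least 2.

2737 = 2·957 + 823
957 = 1·823 + 134
823 = 6·134 + 19
134 = 7·19 + 1
19 = 19·1 + 0  (stop)
So 2737/957 = [2; 1, 6, 7, 19].

[2; 1, 6, 7, 19]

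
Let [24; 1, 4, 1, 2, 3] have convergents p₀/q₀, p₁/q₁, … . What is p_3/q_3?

149/6

Using pₖ = aₖpₖ₋₁ + pₖ₋₂, qₖ = aₖqₖ₋₁ + qₖ₋₂ (with p₋₁=1, p₋₂=0, q₋₁=0, q₋₂=1):
  k=0: a=24, p=24, q=1
  k=1: a=1, p=25, q=1
  k=2: a=4, p=124, q=5
  k=3: a=1, p=149, q=6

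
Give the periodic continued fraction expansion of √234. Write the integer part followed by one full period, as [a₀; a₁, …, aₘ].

[15; 3, 2, 1, 2, 1, 2, 3, 30]

a₀ = ⌊√234⌋ = 15.
With m₀=0, d₀=1 and mₖ₊₁ = dₖaₖ − mₖ, dₖ₊₁ = (n − mₖ₊₁²)/dₖ, aₖ₊₁ = ⌊(a₀+mₖ₊₁)/dₖ₊₁⌋:
  k=1: m=15, d=9, a=3
  k=2: m=12, d=10, a=2
  k=3: m=8, d=17, a=1
  k=4: m=9, d=9, a=2
  k=5: m=9, d=17, a=1
  k=6: m=8, d=10, a=2
  k=7: m=12, d=9, a=3
  k=8: m=15, d=1, a=30
d=1 and a=2a₀=30 at k=8, so the next step gives (m, d) = (15, 9) again — its k=1 value — and the period has length 8.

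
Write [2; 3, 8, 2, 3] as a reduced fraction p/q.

Fold from the inside: start with 3/1.
  2 + 1/3 = 7/3
  8 + 3/7 = 59/7
  3 + 7/59 = 184/59
  2 + 59/184 = 427/184

427/184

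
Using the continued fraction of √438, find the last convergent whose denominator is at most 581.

√438 = [20; 1, 12, 1, 40, …] (period length 4).
Convergents:
  p_0/q_0 = 20/1
  p_1/q_1 = 21/1
  p_2/q_2 = 272/13
  p_3/q_3 = 293/14
  p_4/q_4 = 11992/573
  p_5/q_5 = 12285/587
q_4 = 573 ≤ 581 < 587 = q_5, so the answer is 11992/573.

11992/573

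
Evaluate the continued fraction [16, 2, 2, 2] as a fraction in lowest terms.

Using pₖ = aₖpₖ₋₁ + pₖ₋₂ and qₖ = aₖqₖ₋₁ + qₖ₋₂:
  k=0: a=16, p=16, q=1
  k=1: a=2, p=33, q=2
  k=2: a=2, p=82, q=5
  k=3: a=2, p=197, q=12

197/12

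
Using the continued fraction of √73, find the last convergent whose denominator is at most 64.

√73 = [8; 1, 1, 5, 5, 1, 1, 16, …] (period length 7).
Convergents:
  p_0/q_0 = 8/1
  p_1/q_1 = 9/1
  p_2/q_2 = 17/2
  p_3/q_3 = 94/11
  p_4/q_4 = 487/57
  p_5/q_5 = 581/68
q_4 = 57 ≤ 64 < 68 = q_5, so the answer is 487/57.

487/57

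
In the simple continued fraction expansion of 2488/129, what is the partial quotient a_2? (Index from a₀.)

2

2488 = 19·129 + 37   →  a_0 = 19
129 = 3·37 + 18   →  a_1 = 3
37 = 2·18 + 1   →  a_2 = 2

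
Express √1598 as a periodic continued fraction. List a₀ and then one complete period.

a₀ = ⌊√1598⌋ = 39.
With m₀=0, d₀=1 and mₖ₊₁ = dₖaₖ − mₖ, dₖ₊₁ = (n − mₖ₊₁²)/dₖ, aₖ₊₁ = ⌊(a₀+mₖ₊₁)/dₖ₊₁⌋:
  k=1: m=39, d=77, a=1
  k=2: m=38, d=2, a=38
  k=3: m=38, d=77, a=1
  k=4: m=39, d=1, a=78
d=1 and a=2a₀=78 at k=4, so the next step gives (m, d) = (39, 77) again — its k=1 value — and the period has length 4.

[39; 1, 38, 1, 78]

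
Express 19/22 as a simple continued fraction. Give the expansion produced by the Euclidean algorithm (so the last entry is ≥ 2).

19 = 0*22 + 19
22 = 1*19 + 3
19 = 6*3 + 1
3 = 3*1 + 0  (stop)
So 19/22 = [0; 1, 6, 3].

[0; 1, 6, 3]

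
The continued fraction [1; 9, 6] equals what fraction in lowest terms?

Using pₖ = aₖpₖ₋₁ + pₖ₋₂ and qₖ = aₖqₖ₋₁ + qₖ₋₂:
  k=0: a=1, p=1, q=1
  k=1: a=9, p=10, q=9
  k=2: a=6, p=61, q=55

61/55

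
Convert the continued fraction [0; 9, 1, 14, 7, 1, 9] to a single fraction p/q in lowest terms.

1195/11871

Fold from the inside: start with 9/1.
  1 + 1/9 = 10/9
  7 + 9/10 = 79/10
  14 + 10/79 = 1116/79
  1 + 79/1116 = 1195/1116
  9 + 1116/1195 = 11871/1195
  0 + 1195/11871 = 1195/11871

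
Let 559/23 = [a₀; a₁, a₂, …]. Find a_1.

559 = 24·23 + 7   →  a_0 = 24
23 = 3·7 + 2   →  a_1 = 3

3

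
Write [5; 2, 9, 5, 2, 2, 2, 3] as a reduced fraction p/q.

Using pₖ = aₖpₖ₋₁ + pₖ₋₂ and qₖ = aₖqₖ₋₁ + qₖ₋₂:
  k=0: a=5, p=5, q=1
  k=1: a=2, p=11, q=2
  k=2: a=9, p=104, q=19
  k=3: a=5, p=531, q=97
  k=4: a=2, p=1166, q=213
  k=5: a=2, p=2863, q=523
  k=6: a=2, p=6892, q=1259
  k=7: a=3, p=23539, q=4300

23539/4300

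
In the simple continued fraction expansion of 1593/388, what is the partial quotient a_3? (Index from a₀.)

1593 = 4·388 + 41   →  a_0 = 4
388 = 9·41 + 19   →  a_1 = 9
41 = 2·19 + 3   →  a_2 = 2
19 = 6·3 + 1   →  a_3 = 6

6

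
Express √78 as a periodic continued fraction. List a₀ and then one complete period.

[8; 1, 4, 1, 16]

a₀ = ⌊√78⌋ = 8.
With m₀=0, d₀=1 and mₖ₊₁ = dₖaₖ − mₖ, dₖ₊₁ = (n − mₖ₊₁²)/dₖ, aₖ₊₁ = ⌊(a₀+mₖ₊₁)/dₖ₊₁⌋:
  k=1: m=8, d=14, a=1
  k=2: m=6, d=3, a=4
  k=3: m=6, d=14, a=1
  k=4: m=8, d=1, a=16
d=1 and a=2a₀=16 at k=4, so the next step gives (m, d) = (8, 14) again — its k=1 value — and the period has length 4.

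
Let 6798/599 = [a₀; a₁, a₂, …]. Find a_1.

6798 = 11·599 + 209   →  a_0 = 11
599 = 2·209 + 181   →  a_1 = 2

2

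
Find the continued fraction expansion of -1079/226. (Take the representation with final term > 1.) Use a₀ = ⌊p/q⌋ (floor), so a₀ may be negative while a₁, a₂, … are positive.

[-5; 4, 2, 3, 7]

-1079 = -5*226 + 51
226 = 4*51 + 22
51 = 2*22 + 7
22 = 3*7 + 1
7 = 7*1 + 0  (stop)
So -1079/226 = [-5; 4, 2, 3, 7].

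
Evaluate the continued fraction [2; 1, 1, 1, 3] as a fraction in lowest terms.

29/11

Using pₖ = aₖpₖ₋₁ + pₖ₋₂ and qₖ = aₖqₖ₋₁ + qₖ₋₂:
  k=0: a=2, p=2, q=1
  k=1: a=1, p=3, q=1
  k=2: a=1, p=5, q=2
  k=3: a=1, p=8, q=3
  k=4: a=3, p=29, q=11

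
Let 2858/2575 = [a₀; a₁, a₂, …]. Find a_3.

2858 = 1·2575 + 283   →  a_0 = 1
2575 = 9·283 + 28   →  a_1 = 9
283 = 10·28 + 3   →  a_2 = 10
28 = 9·3 + 1   →  a_3 = 9

9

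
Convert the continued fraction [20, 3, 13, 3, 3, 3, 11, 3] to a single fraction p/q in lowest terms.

957865/47127

Using pₖ = aₖpₖ₋₁ + pₖ₋₂ and qₖ = aₖqₖ₋₁ + qₖ₋₂:
  k=0: a=20, p=20, q=1
  k=1: a=3, p=61, q=3
  k=2: a=13, p=813, q=40
  k=3: a=3, p=2500, q=123
  k=4: a=3, p=8313, q=409
  k=5: a=3, p=27439, q=1350
  k=6: a=11, p=310142, q=15259
  k=7: a=3, p=957865, q=47127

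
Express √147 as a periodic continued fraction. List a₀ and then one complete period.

a₀ = ⌊√147⌋ = 12.
With m₀=0, d₀=1 and mₖ₊₁ = dₖaₖ − mₖ, dₖ₊₁ = (n − mₖ₊₁²)/dₖ, aₖ₊₁ = ⌊(a₀+mₖ₊₁)/dₖ₊₁⌋:
  k=1: m=12, d=3, a=8
  k=2: m=12, d=1, a=24
d=1 and a=2a₀=24 at k=2, so the next step gives (m, d) = (12, 3) again — its k=1 value — and the period has length 2.

[12; 8, 24]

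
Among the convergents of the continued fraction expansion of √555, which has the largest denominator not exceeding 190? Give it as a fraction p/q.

1814/77

√555 = [23; 1, 1, 3, 1, 3, 1, 1, 46, …] (period length 8).
Convergents:
  p_0/q_0 = 23/1
  p_1/q_1 = 24/1
  p_2/q_2 = 47/2
  p_3/q_3 = 165/7
  p_4/q_4 = 212/9
  p_5/q_5 = 801/34
  p_6/q_6 = 1013/43
  p_7/q_7 = 1814/77
  p_8/q_8 = 84457/3585
q_7 = 77 ≤ 190 < 3585 = q_8, so the answer is 1814/77.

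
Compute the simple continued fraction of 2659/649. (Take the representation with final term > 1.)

[4; 10, 3, 3, 6]

2659 = 4*649 + 63
649 = 10*63 + 19
63 = 3*19 + 6
19 = 3*6 + 1
6 = 6*1 + 0  (stop)
So 2659/649 = [4; 10, 3, 3, 6].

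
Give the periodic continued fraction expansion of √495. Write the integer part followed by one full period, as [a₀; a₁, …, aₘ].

[22; 4, 44]

a₀ = ⌊√495⌋ = 22.
With m₀=0, d₀=1 and mₖ₊₁ = dₖaₖ − mₖ, dₖ₊₁ = (n − mₖ₊₁²)/dₖ, aₖ₊₁ = ⌊(a₀+mₖ₊₁)/dₖ₊₁⌋:
  k=1: m=22, d=11, a=4
  k=2: m=22, d=1, a=44
d=1 and a=2a₀=44 at k=2, so the next step gives (m, d) = (22, 11) again — its k=1 value — and the period has length 2.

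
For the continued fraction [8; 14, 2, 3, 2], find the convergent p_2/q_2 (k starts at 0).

234/29

Using pₖ = aₖpₖ₋₁ + pₖ₋₂, qₖ = aₖqₖ₋₁ + qₖ₋₂ (with p₋₁=1, p₋₂=0, q₋₁=0, q₋₂=1):
  k=0: a=8, p=8, q=1
  k=1: a=14, p=113, q=14
  k=2: a=2, p=234, q=29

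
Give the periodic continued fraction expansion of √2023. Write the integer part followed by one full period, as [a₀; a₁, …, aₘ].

a₀ = ⌊√2023⌋ = 44.
With m₀=0, d₀=1 and mₖ₊₁ = dₖaₖ − mₖ, dₖ₊₁ = (n − mₖ₊₁²)/dₖ, aₖ₊₁ = ⌊(a₀+mₖ₊₁)/dₖ₊₁⌋:
  k=1: m=44, d=87, a=1
  k=2: m=43, d=2, a=43
  k=3: m=43, d=87, a=1
  k=4: m=44, d=1, a=88
d=1 and a=2a₀=88 at k=4, so the next step gives (m, d) = (44, 87) again — its k=1 value — and the period has length 4.

[44; 1, 43, 1, 88]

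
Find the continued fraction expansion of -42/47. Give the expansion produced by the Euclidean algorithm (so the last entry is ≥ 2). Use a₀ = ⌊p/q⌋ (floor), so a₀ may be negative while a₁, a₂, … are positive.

-42 = -1*47 + 5
47 = 9*5 + 2
5 = 2*2 + 1
2 = 2*1 + 0  (stop)
So -42/47 = [-1; 9, 2, 2].

[-1; 9, 2, 2]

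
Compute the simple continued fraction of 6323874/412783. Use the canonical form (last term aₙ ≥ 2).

6323874 = 15×412783 + 132129
412783 = 3×132129 + 16396
132129 = 8×16396 + 961
16396 = 17×961 + 59
961 = 16×59 + 17
59 = 3×17 + 8
17 = 2×8 + 1
8 = 8×1 + 0  (stop)
So 6323874/412783 = [15; 3, 8, 17, 16, 3, 2, 8].

[15; 3, 8, 17, 16, 3, 2, 8]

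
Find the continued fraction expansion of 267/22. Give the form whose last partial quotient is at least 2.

[12; 7, 3]

267 = 12×22 + 3
22 = 7×3 + 1
3 = 3×1 + 0  (stop)
So 267/22 = [12; 7, 3].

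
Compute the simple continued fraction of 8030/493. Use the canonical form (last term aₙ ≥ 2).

[16; 3, 2, 8, 2, 1, 2]

8030 = 16*493 + 142
493 = 3*142 + 67
142 = 2*67 + 8
67 = 8*8 + 3
8 = 2*3 + 2
3 = 1*2 + 1
2 = 2*1 + 0  (stop)
So 8030/493 = [16; 3, 2, 8, 2, 1, 2].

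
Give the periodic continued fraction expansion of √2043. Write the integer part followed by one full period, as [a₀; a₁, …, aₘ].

a₀ = ⌊√2043⌋ = 45.
With m₀=0, d₀=1 and mₖ₊₁ = dₖaₖ − mₖ, dₖ₊₁ = (n − mₖ₊₁²)/dₖ, aₖ₊₁ = ⌊(a₀+mₖ₊₁)/dₖ₊₁⌋:
  k=1: m=45, d=18, a=5
  k=2: m=45, d=1, a=90
d=1 and a=2a₀=90 at k=2, so the next step gives (m, d) = (45, 18) again — its k=1 value — and the period has length 2.

[45; 5, 90]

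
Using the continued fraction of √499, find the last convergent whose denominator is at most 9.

√499 = [22; 2, 1, 21, 1, 2, 44, …] (period length 6).
Convergents:
  p_0/q_0 = 22/1
  p_1/q_1 = 45/2
  p_2/q_2 = 67/3
  p_3/q_3 = 1452/65
q_2 = 3 ≤ 9 < 65 = q_3, so the answer is 67/3.

67/3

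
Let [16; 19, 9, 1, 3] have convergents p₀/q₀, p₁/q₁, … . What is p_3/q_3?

Using pₖ = aₖpₖ₋₁ + pₖ₋₂, qₖ = aₖqₖ₋₁ + qₖ₋₂ (with p₋₁=1, p₋₂=0, q₋₁=0, q₋₂=1):
  k=0: a=16, p=16, q=1
  k=1: a=19, p=305, q=19
  k=2: a=9, p=2761, q=172
  k=3: a=1, p=3066, q=191

3066/191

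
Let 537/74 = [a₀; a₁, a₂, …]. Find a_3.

537 = 7·74 + 19   →  a_0 = 7
74 = 3·19 + 17   →  a_1 = 3
19 = 1·17 + 2   →  a_2 = 1
17 = 8·2 + 1   →  a_3 = 8

8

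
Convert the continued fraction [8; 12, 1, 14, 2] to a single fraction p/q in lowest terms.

Fold from the inside: start with 2/1.
  14 + 1/2 = 29/2
  1 + 2/29 = 31/29
  12 + 29/31 = 401/31
  8 + 31/401 = 3239/401

3239/401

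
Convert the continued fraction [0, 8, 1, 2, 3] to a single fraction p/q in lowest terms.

Fold from the inside: start with 3/1.
  2 + 1/3 = 7/3
  1 + 3/7 = 10/7
  8 + 7/10 = 87/10
  0 + 10/87 = 10/87

10/87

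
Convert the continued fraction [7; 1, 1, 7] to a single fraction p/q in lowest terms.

Using pₖ = aₖpₖ₋₁ + pₖ₋₂ and qₖ = aₖqₖ₋₁ + qₖ₋₂:
  k=0: a=7, p=7, q=1
  k=1: a=1, p=8, q=1
  k=2: a=1, p=15, q=2
  k=3: a=7, p=113, q=15

113/15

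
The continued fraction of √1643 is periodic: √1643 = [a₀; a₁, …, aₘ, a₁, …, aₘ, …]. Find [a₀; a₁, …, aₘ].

a₀ = ⌊√1643⌋ = 40.
With m₀=0, d₀=1 and mₖ₊₁ = dₖaₖ − mₖ, dₖ₊₁ = (n − mₖ₊₁²)/dₖ, aₖ₊₁ = ⌊(a₀+mₖ₊₁)/dₖ₊₁⌋:
  k=1: m=40, d=43, a=1
  k=2: m=3, d=38, a=1
  k=3: m=35, d=11, a=6
  k=4: m=31, d=62, a=1
  k=5: m=31, d=11, a=6
  k=6: m=35, d=38, a=1
  k=7: m=3, d=43, a=1
  k=8: m=40, d=1, a=80
d=1 and a=2a₀=80 at k=8, so the next step gives (m, d) = (40, 43) again — its k=1 value — and the period has length 8.

[40; 1, 1, 6, 1, 6, 1, 1, 80]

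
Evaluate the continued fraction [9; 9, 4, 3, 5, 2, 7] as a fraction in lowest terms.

94681/10395

Fold from the inside: start with 7/1.
  2 + 1/7 = 15/7
  5 + 7/15 = 82/15
  3 + 15/82 = 261/82
  4 + 82/261 = 1126/261
  9 + 261/1126 = 10395/1126
  9 + 1126/10395 = 94681/10395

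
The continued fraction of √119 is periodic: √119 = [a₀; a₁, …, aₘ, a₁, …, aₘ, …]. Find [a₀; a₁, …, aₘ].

a₀ = ⌊√119⌋ = 10.
With m₀=0, d₀=1 and mₖ₊₁ = dₖaₖ − mₖ, dₖ₊₁ = (n − mₖ₊₁²)/dₖ, aₖ₊₁ = ⌊(a₀+mₖ₊₁)/dₖ₊₁⌋:
  k=1: m=10, d=19, a=1
  k=2: m=9, d=2, a=9
  k=3: m=9, d=19, a=1
  k=4: m=10, d=1, a=20
d=1 and a=2a₀=20 at k=4, so the next step gives (m, d) = (10, 19) again — its k=1 value — and the period has length 4.

[10; 1, 9, 1, 20]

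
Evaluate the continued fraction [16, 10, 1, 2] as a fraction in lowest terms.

515/32

Fold from the inside: start with 2/1.
  1 + 1/2 = 3/2
  10 + 2/3 = 32/3
  16 + 3/32 = 515/32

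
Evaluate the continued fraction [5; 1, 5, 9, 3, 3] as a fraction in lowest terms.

3315/568

Fold from the inside: start with 3/1.
  3 + 1/3 = 10/3
  9 + 3/10 = 93/10
  5 + 10/93 = 475/93
  1 + 93/475 = 568/475
  5 + 475/568 = 3315/568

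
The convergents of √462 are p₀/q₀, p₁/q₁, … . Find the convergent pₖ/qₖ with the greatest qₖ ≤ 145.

1827/85

√462 = [21; 2, 42, …] (period length 2).
Convergents:
  p_0/q_0 = 21/1
  p_1/q_1 = 43/2
  p_2/q_2 = 1827/85
  p_3/q_3 = 3697/172
q_2 = 85 ≤ 145 < 172 = q_3, so the answer is 1827/85.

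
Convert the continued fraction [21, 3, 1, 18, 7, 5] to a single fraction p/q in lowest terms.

Fold from the inside: start with 5/1.
  7 + 1/5 = 36/5
  18 + 5/36 = 653/36
  1 + 36/653 = 689/653
  3 + 653/689 = 2720/689
  21 + 689/2720 = 57809/2720

57809/2720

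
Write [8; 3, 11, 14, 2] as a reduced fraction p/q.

8257/992

Using pₖ = aₖpₖ₋₁ + pₖ₋₂ and qₖ = aₖqₖ₋₁ + qₖ₋₂:
  k=0: a=8, p=8, q=1
  k=1: a=3, p=25, q=3
  k=2: a=11, p=283, q=34
  k=3: a=14, p=3987, q=479
  k=4: a=2, p=8257, q=992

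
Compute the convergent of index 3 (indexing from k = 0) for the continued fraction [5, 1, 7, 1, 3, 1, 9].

53/9

Using pₖ = aₖpₖ₋₁ + pₖ₋₂, qₖ = aₖqₖ₋₁ + qₖ₋₂ (with p₋₁=1, p₋₂=0, q₋₁=0, q₋₂=1):
  k=0: a=5, p=5, q=1
  k=1: a=1, p=6, q=1
  k=2: a=7, p=47, q=8
  k=3: a=1, p=53, q=9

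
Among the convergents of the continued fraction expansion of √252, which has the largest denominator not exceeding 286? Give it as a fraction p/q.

4048/255

√252 = [15; 1, 6, 1, 30, …] (period length 4).
Convergents:
  p_0/q_0 = 15/1
  p_1/q_1 = 16/1
  p_2/q_2 = 111/7
  p_3/q_3 = 127/8
  p_4/q_4 = 3921/247
  p_5/q_5 = 4048/255
  p_6/q_6 = 28209/1777
q_5 = 255 ≤ 286 < 1777 = q_6, so the answer is 4048/255.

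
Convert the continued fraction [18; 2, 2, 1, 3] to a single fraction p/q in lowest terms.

479/26

Using pₖ = aₖpₖ₋₁ + pₖ₋₂ and qₖ = aₖqₖ₋₁ + qₖ₋₂:
  k=0: a=18, p=18, q=1
  k=1: a=2, p=37, q=2
  k=2: a=2, p=92, q=5
  k=3: a=1, p=129, q=7
  k=4: a=3, p=479, q=26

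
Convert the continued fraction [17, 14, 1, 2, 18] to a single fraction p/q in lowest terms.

13774/807

Fold from the inside: start with 18/1.
  2 + 1/18 = 37/18
  1 + 18/37 = 55/37
  14 + 37/55 = 807/55
  17 + 55/807 = 13774/807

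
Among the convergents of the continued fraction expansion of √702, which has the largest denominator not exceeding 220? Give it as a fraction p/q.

√702 = [26; 2, 52, …] (period length 2).
Convergents:
  p_0/q_0 = 26/1
  p_1/q_1 = 53/2
  p_2/q_2 = 2782/105
  p_3/q_3 = 5617/212
  p_4/q_4 = 294866/11129
q_3 = 212 ≤ 220 < 11129 = q_4, so the answer is 5617/212.

5617/212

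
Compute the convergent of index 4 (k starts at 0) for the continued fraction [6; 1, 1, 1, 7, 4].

Using pₖ = aₖpₖ₋₁ + pₖ₋₂, qₖ = aₖqₖ₋₁ + qₖ₋₂ (with p₋₁=1, p₋₂=0, q₋₁=0, q₋₂=1):
  k=0: a=6, p=6, q=1
  k=1: a=1, p=7, q=1
  k=2: a=1, p=13, q=2
  k=3: a=1, p=20, q=3
  k=4: a=7, p=153, q=23

153/23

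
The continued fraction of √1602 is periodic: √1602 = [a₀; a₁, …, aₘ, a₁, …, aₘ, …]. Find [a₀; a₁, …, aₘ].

[40; 40, 80]

a₀ = ⌊√1602⌋ = 40.
With m₀=0, d₀=1 and mₖ₊₁ = dₖaₖ − mₖ, dₖ₊₁ = (n − mₖ₊₁²)/dₖ, aₖ₊₁ = ⌊(a₀+mₖ₊₁)/dₖ₊₁⌋:
  k=1: m=40, d=2, a=40
  k=2: m=40, d=1, a=80
d=1 and a=2a₀=80 at k=2, so the next step gives (m, d) = (40, 2) again — its k=1 value — and the period has length 2.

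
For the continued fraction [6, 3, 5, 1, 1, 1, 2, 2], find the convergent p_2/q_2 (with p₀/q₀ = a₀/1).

101/16

Using pₖ = aₖpₖ₋₁ + pₖ₋₂, qₖ = aₖqₖ₋₁ + qₖ₋₂ (with p₋₁=1, p₋₂=0, q₋₁=0, q₋₂=1):
  k=0: a=6, p=6, q=1
  k=1: a=3, p=19, q=3
  k=2: a=5, p=101, q=16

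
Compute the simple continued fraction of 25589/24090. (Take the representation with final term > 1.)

25589 = 1×24090 + 1499
24090 = 16×1499 + 106
1499 = 14×106 + 15
106 = 7×15 + 1
15 = 15×1 + 0  (stop)
So 25589/24090 = [1; 16, 14, 7, 15].

[1; 16, 14, 7, 15]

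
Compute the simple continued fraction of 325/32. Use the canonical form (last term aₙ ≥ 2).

[10; 6, 2, 2]

325 = 10·32 + 5
32 = 6·5 + 2
5 = 2·2 + 1
2 = 2·1 + 0  (stop)
So 325/32 = [10; 6, 2, 2].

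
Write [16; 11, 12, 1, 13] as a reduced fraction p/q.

Fold from the inside: start with 13/1.
  1 + 1/13 = 14/13
  12 + 13/14 = 181/14
  11 + 14/181 = 2005/181
  16 + 181/2005 = 32261/2005

32261/2005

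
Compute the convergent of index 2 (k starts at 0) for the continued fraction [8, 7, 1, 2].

Using pₖ = aₖpₖ₋₁ + pₖ₋₂, qₖ = aₖqₖ₋₁ + qₖ₋₂ (with p₋₁=1, p₋₂=0, q₋₁=0, q₋₂=1):
  k=0: a=8, p=8, q=1
  k=1: a=7, p=57, q=7
  k=2: a=1, p=65, q=8

65/8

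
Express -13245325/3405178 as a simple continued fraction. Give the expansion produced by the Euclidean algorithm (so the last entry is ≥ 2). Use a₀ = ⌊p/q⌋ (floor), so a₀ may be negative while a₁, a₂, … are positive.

[-4; 9, 14, 16, 9, 18, 3, 3]

-13245325 = -4·3405178 + 375387
3405178 = 9·375387 + 26695
375387 = 14·26695 + 1657
26695 = 16·1657 + 183
1657 = 9·183 + 10
183 = 18·10 + 3
10 = 3·3 + 1
3 = 3·1 + 0  (stop)
So -13245325/3405178 = [-4; 9, 14, 16, 9, 18, 3, 3].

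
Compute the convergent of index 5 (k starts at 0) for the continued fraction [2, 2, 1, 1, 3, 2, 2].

Using pₖ = aₖpₖ₋₁ + pₖ₋₂, qₖ = aₖqₖ₋₁ + qₖ₋₂ (with p₋₁=1, p₋₂=0, q₋₁=0, q₋₂=1):
  k=0: a=2, p=2, q=1
  k=1: a=2, p=5, q=2
  k=2: a=1, p=7, q=3
  k=3: a=1, p=12, q=5
  k=4: a=3, p=43, q=18
  k=5: a=2, p=98, q=41

98/41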